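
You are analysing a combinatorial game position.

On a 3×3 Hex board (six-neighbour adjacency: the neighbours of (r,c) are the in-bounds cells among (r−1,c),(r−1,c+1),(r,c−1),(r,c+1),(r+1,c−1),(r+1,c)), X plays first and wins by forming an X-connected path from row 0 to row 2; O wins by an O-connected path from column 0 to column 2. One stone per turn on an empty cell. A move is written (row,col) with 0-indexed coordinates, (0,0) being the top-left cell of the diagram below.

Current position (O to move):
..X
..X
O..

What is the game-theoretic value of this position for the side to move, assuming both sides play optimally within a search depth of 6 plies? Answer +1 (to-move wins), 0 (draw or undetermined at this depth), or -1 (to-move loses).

value(..X/..X/O.., O) = -1

ply 1, O at ..X/..X/O.. | (0,0)=-1→O.X/..X/O..*; (0,1)=-1→.OX/..X/O..; (1,0)=-1→..X/O.X/O..; (1,1)=-1→..X/.OX/O..; (2,1)=-1→..X/..X/OO.; (2,2)=-1→..X/..X/O.O
ply 2, X at O.X/..X/O.. | (0,1)=+1→OXX/..X/O..*; (1,0)=+1→O.X/X.X/O..; (1,1)=+1→O.X/.XX/O..; (2,1)=+1→O.X/..X/OX.; (2,2)=+1→O.X/..X/O.X
ply 3, O at OXX/..X/O.. | (1,0)=-1→OXX/O.X/O..*; (1,1)=-1→OXX/.OX/O..; (2,1)=-1→OXX/..X/OO.; (2,2)=-1→OXX/..X/O.O
ply 4, X at OXX/O.X/O.. | (1,1)=+1→OXX/OXX/O..*; (2,1)=+1→OXX/O.X/OX.; (2,2)=+1→OXX/O.X/O.X
ply 5, O at OXX/OXX/O.. | (2,1)=-1→OXX/OXX/OO.*; (2,2)=-1→OXX/OXX/O.O
ply 6, X at OXX/OXX/OO. | (2,2)=+1→OXX/OXX/OOX*
ply 7: OXX/OXX/OOX is terminal -1 (O); from ..X/..X/O.. depth 6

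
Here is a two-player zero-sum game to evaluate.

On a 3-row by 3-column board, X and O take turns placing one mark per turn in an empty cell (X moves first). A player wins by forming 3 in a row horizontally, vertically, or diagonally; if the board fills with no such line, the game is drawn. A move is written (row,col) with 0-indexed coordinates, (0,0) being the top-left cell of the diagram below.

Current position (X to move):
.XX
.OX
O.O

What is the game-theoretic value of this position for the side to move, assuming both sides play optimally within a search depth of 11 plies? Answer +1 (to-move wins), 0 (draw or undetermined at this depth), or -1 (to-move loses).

ply 1, X at .XX/.OX/O.O | (0,0)=+1→XXX/.OX/O.O*; (1,0)=-1→.XX/XOX/O.O; (2,1)=-1→.XX/.OX/OXO
ply 2: XXX/.OX/O.O is terminal -1 (O); from .XX/.OX/O.O depth 11

value(.XX/.OX/O.O, X) = +1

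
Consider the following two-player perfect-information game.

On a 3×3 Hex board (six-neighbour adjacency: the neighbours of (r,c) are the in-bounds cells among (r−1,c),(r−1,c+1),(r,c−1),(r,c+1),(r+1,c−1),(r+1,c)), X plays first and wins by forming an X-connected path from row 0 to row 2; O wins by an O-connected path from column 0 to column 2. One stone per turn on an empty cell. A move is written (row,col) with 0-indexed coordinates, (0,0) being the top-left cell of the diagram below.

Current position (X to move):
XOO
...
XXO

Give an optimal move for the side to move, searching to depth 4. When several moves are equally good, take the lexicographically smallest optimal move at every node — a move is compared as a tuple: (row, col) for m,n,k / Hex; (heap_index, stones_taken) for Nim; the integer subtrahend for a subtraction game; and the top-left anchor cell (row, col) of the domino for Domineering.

ply 1, X at XOO/.../XXO | (1,0)=+1→XOO/X../XXO*; (1,1)=-1→XOO/.X./XXO; (1,2)=-1→XOO/..X/XXO
ply 2: XOO/X../XXO is terminal -1 (O); from XOO/.../XXO depth 4

X's best at [XOO/.../XXO]: (1,0)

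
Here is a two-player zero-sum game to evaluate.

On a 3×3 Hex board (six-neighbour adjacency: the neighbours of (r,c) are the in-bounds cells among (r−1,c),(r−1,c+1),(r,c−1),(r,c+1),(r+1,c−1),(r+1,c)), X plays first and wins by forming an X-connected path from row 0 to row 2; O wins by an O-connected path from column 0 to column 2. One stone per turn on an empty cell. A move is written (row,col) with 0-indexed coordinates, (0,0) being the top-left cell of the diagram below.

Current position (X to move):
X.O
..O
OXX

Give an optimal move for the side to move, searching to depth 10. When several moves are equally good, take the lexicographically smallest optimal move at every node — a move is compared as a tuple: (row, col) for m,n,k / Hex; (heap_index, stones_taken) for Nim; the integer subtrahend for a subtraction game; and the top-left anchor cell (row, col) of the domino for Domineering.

X's best at [X.O/..O/OXX]: (1,1)

[X.O/..O/OXX] X move#1: (0,1):-1/XXO/..O/OXX, (1,0):-1/X.O/X.O/OXX, (1,1):+1/X.O/.XO/OXX*
[X.O/.XO/OXX] O move#2: (0,1):-1/XOO/.XO/OXX*, (1,0):-1/X.O/OXO/OXX
[XOO/.XO/OXX] X move#3: (1,0):+1/XOO/XXO/OXX*
[XOO/XXO/OXX] end (terminal -1, O#4); searched X.O/..O/OXX to 10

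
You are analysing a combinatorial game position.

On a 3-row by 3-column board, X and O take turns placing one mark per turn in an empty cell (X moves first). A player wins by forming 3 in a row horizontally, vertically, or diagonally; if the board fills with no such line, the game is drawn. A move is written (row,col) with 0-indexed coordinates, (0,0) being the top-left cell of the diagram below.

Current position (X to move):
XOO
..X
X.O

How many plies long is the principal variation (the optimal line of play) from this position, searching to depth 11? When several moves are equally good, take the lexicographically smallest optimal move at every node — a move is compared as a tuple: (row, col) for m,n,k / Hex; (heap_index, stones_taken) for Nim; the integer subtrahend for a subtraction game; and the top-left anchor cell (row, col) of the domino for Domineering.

[XOO/..X/X.O] X move#1: (1,0):+1/XOO/X.X/X.O*, (1,1):+0/XOO/.XX/X.O, (2,1):+0/XOO/..X/XXO
[XOO/X.X/X.O] end (terminal -1, O#2); searched XOO/..X/X.O to 11

PV length from [XOO/..X/X.O]: 1 ply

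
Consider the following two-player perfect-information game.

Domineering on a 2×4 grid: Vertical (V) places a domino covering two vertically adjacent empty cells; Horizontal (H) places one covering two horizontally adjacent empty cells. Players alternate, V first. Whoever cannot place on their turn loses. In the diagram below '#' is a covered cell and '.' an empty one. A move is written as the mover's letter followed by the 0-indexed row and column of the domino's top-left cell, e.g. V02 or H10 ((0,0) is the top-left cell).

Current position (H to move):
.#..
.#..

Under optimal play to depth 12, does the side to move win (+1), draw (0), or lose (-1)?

ply 1, H at .#../.#.. | H02=+1→.###/.#..*; H12=+1→.#../.###
ply 2, V at .###/.#.. | V00=-1→####/##..*
ply 3, H at ####/##.. | H12=+1→####/####*
ply 4: ####/#### is terminal -1 (V); from .#../.#.. depth 12

value(.#../.#.., H) = +1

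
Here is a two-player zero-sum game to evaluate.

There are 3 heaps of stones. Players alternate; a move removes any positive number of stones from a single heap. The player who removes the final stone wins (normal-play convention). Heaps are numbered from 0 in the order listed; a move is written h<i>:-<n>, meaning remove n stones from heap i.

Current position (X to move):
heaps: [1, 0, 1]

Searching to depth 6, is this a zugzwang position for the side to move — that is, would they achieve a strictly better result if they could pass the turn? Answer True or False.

zugzwang((1,0,1), X) = True

ply 1, X at (1,0,1) | h0:-1=-1→(0,0,1)*; h2:-1=-1→(1,0,0)
ply 2, O at (0,0,1) | h2:-1=+1→(0,0,0)*
ply 3: (0,0,0) is terminal -1 (X); from (1,0,1) depth 6
pass branch (O moves first from the same position):
  | ply 1, O at (1,0,1) | h0:-1=-1→(0,0,1)*; h2:-1=-1→(1,0,0)
  | ply 2, X at (0,0,1) | h2:-1=+1→(0,0,0)*
  | ply 3: (0,0,0) is terminal -1 (O); from (1,0,1) depth 6
X moving scores -1; X passing scores +1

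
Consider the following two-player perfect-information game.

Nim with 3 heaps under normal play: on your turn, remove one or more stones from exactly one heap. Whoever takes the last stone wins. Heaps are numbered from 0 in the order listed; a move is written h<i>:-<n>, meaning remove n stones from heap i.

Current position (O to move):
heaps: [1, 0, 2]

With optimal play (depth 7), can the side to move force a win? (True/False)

[(1,0,2)] O move#1: h0:-1:-1/(0,0,2), h2:-1:+1/(1,0,1)*, h2:-2:-1/(1,0,0)
[(1,0,1)] X move#2: h0:-1:-1/(0,0,1)*, h2:-1:-1/(1,0,0)
[(0,0,1)] O move#3: h2:-1:+1/(0,0,0)*
[(0,0,0)] end (terminal -1, X#4); searched (1,0,2) to 7

O winning at [(1,0,2)]: True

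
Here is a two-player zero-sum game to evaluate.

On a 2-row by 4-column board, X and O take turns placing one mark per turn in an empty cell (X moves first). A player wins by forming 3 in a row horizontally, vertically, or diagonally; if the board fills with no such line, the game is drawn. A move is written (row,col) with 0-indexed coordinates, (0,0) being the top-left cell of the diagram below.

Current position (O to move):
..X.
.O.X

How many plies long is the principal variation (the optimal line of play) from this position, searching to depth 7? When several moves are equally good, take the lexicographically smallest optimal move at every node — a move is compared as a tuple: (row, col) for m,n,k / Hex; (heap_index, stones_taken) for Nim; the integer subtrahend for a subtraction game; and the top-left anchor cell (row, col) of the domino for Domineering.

PV length from [..X./.O.X]: 5 plies

[..X./.O.X] O move#1: (0,0):+0/O.X./.O.X*, (0,1):+0/.OX./.O.X, (0,3):+0/..XO/.O.X, (1,0):+0/..X./OO.X, (1,2):+0/..X./.OOX
[O.X./.O.X] X move#2: (0,1):+0/OXX./.O.X*, (0,3):+0/O.XX/.O.X, (1,0):+0/O.X./XO.X, (1,2):+0/O.X./.OXX
[OXX./.O.X] O move#3: (0,3):+0/OXXO/.O.X*, (1,0):-1/OXX./OO.X, (1,2):-1/OXX./.OOX
[OXXO/.O.X] X move#4: (1,0):+0/OXXO/XO.X*, (1,2):+0/OXXO/.OXX
[OXXO/XO.X] O move#5: (1,2):+0/OXXO/XOOX*
[OXXO/XOOX] end (terminal +0, X#6); searched ..X./.O.X to 7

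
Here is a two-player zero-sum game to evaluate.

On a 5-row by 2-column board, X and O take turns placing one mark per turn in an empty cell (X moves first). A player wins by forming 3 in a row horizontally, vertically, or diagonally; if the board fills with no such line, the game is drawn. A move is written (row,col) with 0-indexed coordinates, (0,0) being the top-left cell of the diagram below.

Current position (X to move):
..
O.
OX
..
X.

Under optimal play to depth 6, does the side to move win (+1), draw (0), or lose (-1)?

value(../O./OX/../X., X) = -1

p1 X@[../O./OX/../X.]: (0,0)[X./O./OX/../X.]-1* (0,1)[.X/O./OX/../X.]-1 (1,1)[../OX/OX/../X.]-1 (3,0)[../O./OX/X./X.]-1 (3,1)[../O./OX/.X/X.]-1 (4,1)[../O./OX/../XX]-1
p2 O@[X./O./OX/../X.]: (0,1)[XO/O./OX/../X.]+0 (1,1)[X./OO/OX/../X.]+0 (3,0)[X./O./OX/O./X.]+1* (3,1)[X./O./OX/.O/X.]+0 (4,1)[X./O./OX/../XO]+0
p3 X@[X./O./OX/O./X.] terminal -1; root [../O./OX/../X.] d6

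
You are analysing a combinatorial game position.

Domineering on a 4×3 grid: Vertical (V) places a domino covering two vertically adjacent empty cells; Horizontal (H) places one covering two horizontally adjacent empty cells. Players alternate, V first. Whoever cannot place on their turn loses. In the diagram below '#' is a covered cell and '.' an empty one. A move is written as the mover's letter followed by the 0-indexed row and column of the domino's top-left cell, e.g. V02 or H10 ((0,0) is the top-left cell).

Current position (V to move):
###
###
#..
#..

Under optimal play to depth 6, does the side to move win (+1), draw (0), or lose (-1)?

value(###/###/#../#.., V) = +1

[###/###/#../#..] V move#1: V21:+1/###/###/##./##.*, V22:+1/###/###/#.#/#.#
[###/###/##./##.] end (terminal -1, H#2); searched ###/###/#../#.. to 6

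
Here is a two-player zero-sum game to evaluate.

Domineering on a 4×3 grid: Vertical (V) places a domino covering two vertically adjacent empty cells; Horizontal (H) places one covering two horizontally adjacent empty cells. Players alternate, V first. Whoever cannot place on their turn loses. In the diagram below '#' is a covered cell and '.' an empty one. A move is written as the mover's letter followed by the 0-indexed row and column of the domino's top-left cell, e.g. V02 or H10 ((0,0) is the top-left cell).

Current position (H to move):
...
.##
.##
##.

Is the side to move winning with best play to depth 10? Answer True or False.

[.../.##/.##/##.] H move#1: H00:-1/##./.##/.##/##.*, H01:-1/.##/.##/.##/##.
[##./.##/.##/##.] V move#2: V10:+1/##./###/###/##.*
[##./###/###/##.] end (terminal -1, H#3); searched .../.##/.##/##. to 10

H winning at [.../.##/.##/##.]: False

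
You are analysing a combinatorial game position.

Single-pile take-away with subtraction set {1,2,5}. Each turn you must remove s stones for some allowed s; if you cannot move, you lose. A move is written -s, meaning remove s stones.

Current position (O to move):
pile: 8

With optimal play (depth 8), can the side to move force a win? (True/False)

O winning at [8]: True

ply 1, O at 8 | -1=-1→7; -2=+1→6*; -5=+1→3
ply 2, X at 6 | -1=-1→5*; -2=-1→4; -5=-1→1
ply 3, O at 5 | -1=-1→4; -2=+1→3*; -5=+1→0
ply 4, X at 3 | -1=-1→2*; -2=-1→1
ply 5, O at 2 | -1=-1→1; -2=+1→0*
ply 6: 0 is terminal -1 (X); from 8 depth 8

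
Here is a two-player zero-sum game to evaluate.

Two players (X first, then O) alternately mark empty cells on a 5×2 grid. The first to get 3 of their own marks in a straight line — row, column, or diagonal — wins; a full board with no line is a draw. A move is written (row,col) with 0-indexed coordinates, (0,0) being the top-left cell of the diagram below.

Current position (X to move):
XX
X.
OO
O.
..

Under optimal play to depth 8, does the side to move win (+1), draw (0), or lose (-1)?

value(XX/X./OO/O./.., X) = -1

p1 X@[XX/X./OO/O./..]: (1,1)[XX/XX/OO/O./..]-1* (3,1)[XX/X./OO/OX/..]-1 (4,0)[XX/X./OO/O./X.]-1 (4,1)[XX/X./OO/O./.X]-1
p2 O@[XX/XX/OO/O./..]: (3,1)[XX/XX/OO/OO/..]+1* (4,0)[XX/XX/OO/O./O.]+1 (4,1)[XX/XX/OO/O./.O]+1
p3 X@[XX/XX/OO/OO/..]: (4,0)[XX/XX/OO/OO/X.]-1* (4,1)[XX/XX/OO/OO/.X]-1
p4 O@[XX/XX/OO/OO/X.]: (4,1)[XX/XX/OO/OO/XO]+1*
p5 X@[XX/XX/OO/OO/XO] terminal -1; root [XX/X./OO/O./..] d8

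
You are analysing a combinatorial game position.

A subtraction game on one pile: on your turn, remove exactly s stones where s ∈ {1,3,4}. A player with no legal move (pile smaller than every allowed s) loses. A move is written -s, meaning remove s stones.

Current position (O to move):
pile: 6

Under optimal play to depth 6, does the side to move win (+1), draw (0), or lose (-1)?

value(6, O) = +1

ply 1, O at 6 | -1=-1→5; -3=-1→3; -4=+1→2*
ply 2, X at 2 | -1=-1→1*
ply 3, O at 1 | -1=+1→0*
ply 4: 0 is terminal -1 (X); from 6 depth 6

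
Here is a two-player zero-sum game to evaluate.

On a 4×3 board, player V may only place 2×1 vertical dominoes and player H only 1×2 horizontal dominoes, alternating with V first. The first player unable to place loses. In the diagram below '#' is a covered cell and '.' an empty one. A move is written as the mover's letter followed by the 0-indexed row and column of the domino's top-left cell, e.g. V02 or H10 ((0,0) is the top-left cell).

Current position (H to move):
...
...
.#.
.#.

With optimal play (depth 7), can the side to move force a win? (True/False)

H winning at [.../.../.#./.#.]: False

[.../.../.#./.#.] H move#1: H00:-1/##./.../.#./.#.*, H01:-1/.##/.../.#./.#., H10:-1/.../##./.#./.#., H11:-1/.../.##/.#./.#.
[##./.../.#./.#.] V move#2: V02:+1/###/..#/.#./.#.*, V10:+1/##./#../##./.#., V12:+1/##./..#/.##/.#., V20:+1/##./.../##./##., V22:+1/##./.../.##/.##
[###/..#/.#./.#.] H move#3: H10:-1/###/###/.#./.#.*
[###/###/.#./.#.] V move#4: V20:+1/###/###/##./##.*, V22:+1/###/###/.##/.##
[###/###/##./##.] end (terminal -1, H#5); searched .../.../.#./.#. to 7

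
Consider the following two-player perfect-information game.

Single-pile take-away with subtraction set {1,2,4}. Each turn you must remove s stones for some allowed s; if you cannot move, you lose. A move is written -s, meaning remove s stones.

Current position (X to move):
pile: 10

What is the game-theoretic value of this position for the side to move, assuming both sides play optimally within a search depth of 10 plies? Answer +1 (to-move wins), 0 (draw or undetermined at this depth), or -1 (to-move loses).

p1 X@[10]: -1[9]+1* -2[8]-1 -4[6]+1
p2 O@[9]: -1[8]-1* -2[7]-1 -4[5]-1
p3 X@[8]: -1[7]-1 -2[6]+1* -4[4]-1
p4 O@[6]: -1[5]-1* -2[4]-1 -4[2]-1
p5 X@[5]: -1[4]-1 -2[3]+1* -4[1]-1
p6 O@[3]: -1[2]-1* -2[1]-1
p7 X@[2]: -1[1]-1 -2[0]+1*
p8 O@[0] terminal -1; root [10] d10

value(10, X) = +1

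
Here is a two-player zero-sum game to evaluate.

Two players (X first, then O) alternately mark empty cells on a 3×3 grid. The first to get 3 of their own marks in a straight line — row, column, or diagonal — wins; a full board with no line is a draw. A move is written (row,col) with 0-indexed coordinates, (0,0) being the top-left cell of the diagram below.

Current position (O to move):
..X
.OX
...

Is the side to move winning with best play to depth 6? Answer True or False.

p1 O@[..X/.OX/...]: (0,0)[O.X/.OX/...]-1 (0,1)[.OX/.OX/...]-1 (1,0)[..X/OOX/...]-1 (2,0)[..X/.OX/O..]-1 (2,1)[..X/.OX/.O.]-1 (2,2)[..X/.OX/..O]+0*
p2 X@[..X/.OX/..O]: (0,0)[X.X/.OX/..O]+0* (0,1)[.XX/.OX/..O]-1 (1,0)[..X/XOX/..O]-1 (2,0)[..X/.OX/X.O]-1 (2,1)[..X/.OX/.XO]-1
p3 O@[X.X/.OX/..O]: (0,1)[XOX/.OX/..O]+0* (1,0)[X.X/OOX/..O]-1 (2,0)[X.X/.OX/O.O]-1 (2,1)[X.X/.OX/.OO]-1
p4 X@[XOX/.OX/..O]: (1,0)[XOX/XOX/..O]-1 (2,0)[XOX/.OX/X.O]-1 (2,1)[XOX/.OX/.XO]+0*
p5 O@[XOX/.OX/.XO]: (1,0)[XOX/OOX/.XO]+0* (2,0)[XOX/.OX/OXO]+0
p6 X@[XOX/OOX/.XO]: (2,0)[XOX/OOX/XXO]+0*
p7 O@[XOX/OOX/XXO] terminal +0; root [..X/.OX/...] d6

O winning at [..X/.OX/...]: False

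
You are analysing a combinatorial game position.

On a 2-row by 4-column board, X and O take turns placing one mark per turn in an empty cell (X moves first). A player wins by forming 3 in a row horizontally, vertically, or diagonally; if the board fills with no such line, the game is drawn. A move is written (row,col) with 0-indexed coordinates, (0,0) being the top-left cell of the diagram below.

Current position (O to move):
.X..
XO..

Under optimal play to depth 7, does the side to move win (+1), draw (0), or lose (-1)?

value(.X../XO.., O) = 0

[.X../XO..] O move#1: (0,0):+0/OX../XO..*, (0,2):+0/.XO./XO.., (0,3):+0/.X.O/XO.., (1,2):+0/.X../XOO., (1,3):+0/.X../XO.O
[OX../XO..] X move#2: (0,2):+0/OXX./XO..*, (0,3):+0/OX.X/XO.., (1,2):+0/OX../XOX., (1,3):+0/OX../XO.X
[OXX./XO..] O move#3: (0,3):+0/OXXO/XO..*, (1,2):-1/OXX./XOO., (1,3):-1/OXX./XO.O
[OXXO/XO..] X move#4: (1,2):+0/OXXO/XOX.*, (1,3):+0/OXXO/XO.X
[OXXO/XOX.] O move#5: (1,3):+0/OXXO/XOXO*
[OXXO/XOXO] end (terminal +0, X#6); searched .X../XO.. to 7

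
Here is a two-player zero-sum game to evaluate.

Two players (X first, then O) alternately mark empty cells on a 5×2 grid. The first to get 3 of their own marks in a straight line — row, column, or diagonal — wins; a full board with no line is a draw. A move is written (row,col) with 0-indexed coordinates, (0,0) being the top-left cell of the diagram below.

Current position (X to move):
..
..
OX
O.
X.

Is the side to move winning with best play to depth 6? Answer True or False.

X winning at [../../OX/O./X.]: False

ply 1, X at ../../OX/O./X. | (0,0)=-1→X./../OX/O./X.; (0,1)=-1→.X/../OX/O./X.; (1,0)=+0→../X./OX/O./X.*; (1,1)=-1→../.X/OX/O./X.; (3,1)=-1→../../OX/OX/X.; (4,1)=-1→../../OX/O./XX
ply 2, O at ../X./OX/O./X. | (0,0)=-1→O./X./OX/O./X.; (0,1)=-1→.O/X./OX/O./X.; (1,1)=+0→../XO/OX/O./X.*; (3,1)=+0→../X./OX/OO/X.; (4,1)=-1→../X./OX/O./XO
ply 3, X at ../XO/OX/O./X. | (0,0)=+0→X./XO/OX/O./X.*; (0,1)=+0→.X/XO/OX/O./X.; (3,1)=+0→../XO/OX/OX/X.; (4,1)=+0→../XO/OX/O./XX
ply 4, O at X./XO/OX/O./X. | (0,1)=+0→XO/XO/OX/O./X.*; (3,1)=+0→X./XO/OX/OO/X.; (4,1)=+0→X./XO/OX/O./XO
ply 5, X at XO/XO/OX/O./X. | (3,1)=+0→XO/XO/OX/OX/X.*; (4,1)=+0→XO/XO/OX/O./XX
ply 6, O at XO/XO/OX/OX/X. | (4,1)=+0→XO/XO/OX/OX/XO*
ply 7: XO/XO/OX/OX/XO is terminal +0 (X); from ../../OX/O./X. depth 6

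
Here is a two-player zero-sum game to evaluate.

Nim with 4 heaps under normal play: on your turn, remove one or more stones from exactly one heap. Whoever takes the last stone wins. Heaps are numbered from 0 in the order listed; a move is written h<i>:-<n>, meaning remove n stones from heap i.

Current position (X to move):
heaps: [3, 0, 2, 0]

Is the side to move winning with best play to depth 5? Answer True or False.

[(3,0,2,0)] X move#1: h0:-1:+1/(2,0,2,0)*, h0:-2:-1/(1,0,2,0), h0:-3:-1/(0,0,2,0), h2:-1:-1/(3,0,1,0), h2:-2:-1/(3,0,0,0)
[(2,0,2,0)] O move#2: h0:-1:-1/(1,0,2,0)*, h0:-2:-1/(0,0,2,0), h2:-1:-1/(2,0,1,0), h2:-2:-1/(2,0,0,0)
[(1,0,2,0)] X move#3: h0:-1:-1/(0,0,2,0), h2:-1:+1/(1,0,1,0)*, h2:-2:-1/(1,0,0,0)
[(1,0,1,0)] O move#4: h0:-1:-1/(0,0,1,0)*, h2:-1:-1/(1,0,0,0)
[(0,0,1,0)] X move#5: h2:-1:+1/(0,0,0,0)*
[(0,0,0,0)] end (terminal -1, O#6); searched (3,0,2,0) to 5

X winning at [(3,0,2,0)]: True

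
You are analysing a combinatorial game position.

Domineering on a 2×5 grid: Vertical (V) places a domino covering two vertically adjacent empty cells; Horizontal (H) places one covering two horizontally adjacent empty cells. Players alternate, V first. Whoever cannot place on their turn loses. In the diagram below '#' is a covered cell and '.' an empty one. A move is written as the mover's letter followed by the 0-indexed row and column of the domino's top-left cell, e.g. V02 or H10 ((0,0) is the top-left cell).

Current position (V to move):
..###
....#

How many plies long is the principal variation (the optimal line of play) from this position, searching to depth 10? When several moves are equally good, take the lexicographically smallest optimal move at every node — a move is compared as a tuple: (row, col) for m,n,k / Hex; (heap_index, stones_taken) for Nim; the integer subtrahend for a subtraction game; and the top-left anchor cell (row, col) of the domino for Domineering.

p1 V@[..###/....#]: V00[#.###/#...#]-1 V01[.####/.#..#]+1*
p2 H@[.####/.#..#]: H12[.####/.####]-1*
p3 V@[.####/.####]: V00[#####/#####]+1*
p4 H@[#####/#####] terminal -1; root [..###/....#] d10

PV length from [..###/....#]: 3 plies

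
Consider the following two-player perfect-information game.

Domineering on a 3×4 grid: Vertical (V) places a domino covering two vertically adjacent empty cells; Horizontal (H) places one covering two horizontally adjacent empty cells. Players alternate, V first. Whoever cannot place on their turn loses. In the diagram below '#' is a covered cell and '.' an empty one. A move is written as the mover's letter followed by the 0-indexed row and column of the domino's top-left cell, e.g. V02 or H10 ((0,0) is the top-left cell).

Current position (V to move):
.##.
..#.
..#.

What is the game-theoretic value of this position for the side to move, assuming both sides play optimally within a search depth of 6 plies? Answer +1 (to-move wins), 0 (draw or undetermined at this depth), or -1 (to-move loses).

value(.##./..#./..#., V) = +1

[.##./..#./..#.] V move#1: V00:+1/###./#.#./..#.*, V03:-1/.###/..##/..#., V10:+1/.##./#.#./#.#., V11:+1/.##./.##./.##., V13:-1/.##./..##/..##
[###./#.#./..#.] H move#2: H20:-1/###./#.#./###.*
[###./#.#./###.] V move#3: V03:+1/####/#.##/###.*, V13:+1/###./#.##/####
[####/#.##/###.] end (terminal -1, H#4); searched .##./..#./..#. to 6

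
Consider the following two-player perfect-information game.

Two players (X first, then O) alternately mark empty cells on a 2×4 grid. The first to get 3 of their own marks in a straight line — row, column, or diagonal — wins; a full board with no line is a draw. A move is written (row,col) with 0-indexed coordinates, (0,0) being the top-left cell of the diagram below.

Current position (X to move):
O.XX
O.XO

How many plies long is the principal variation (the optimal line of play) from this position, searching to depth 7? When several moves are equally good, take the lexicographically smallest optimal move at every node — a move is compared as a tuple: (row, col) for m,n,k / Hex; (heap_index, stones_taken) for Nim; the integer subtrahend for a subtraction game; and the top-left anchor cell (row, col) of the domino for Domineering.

PV length from [O.XX/O.XO]: 1 ply

[O.XX/O.XO] X move#1: (0,1):+1/OXXX/O.XO*, (1,1):+0/O.XX/OXXO
[OXXX/O.XO] end (terminal -1, O#2); searched O.XX/O.XO to 7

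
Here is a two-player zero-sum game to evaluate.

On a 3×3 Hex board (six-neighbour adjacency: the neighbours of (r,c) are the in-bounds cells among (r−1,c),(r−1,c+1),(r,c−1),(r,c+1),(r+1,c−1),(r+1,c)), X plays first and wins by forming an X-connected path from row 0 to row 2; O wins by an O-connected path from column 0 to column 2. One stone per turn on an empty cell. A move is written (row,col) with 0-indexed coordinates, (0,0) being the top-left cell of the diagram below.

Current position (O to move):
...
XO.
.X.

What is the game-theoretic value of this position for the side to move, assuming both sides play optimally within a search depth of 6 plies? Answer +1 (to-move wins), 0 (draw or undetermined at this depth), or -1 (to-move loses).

value(.../XO./.X., O) = +1

[.../XO./.X.] O move#1: (0,0):+1/O../XO./.X.*, (0,1):+1/.O./XO./.X., (0,2):-1/..O/XO./.X., (1,2):-1/.../XOO/.X., (2,0):+1/.../XO./OX., (2,2):-1/.../XO./.XO
[O../XO./.X.] X move#2: (0,1):-1/OX./XO./.X.*, (0,2):-1/O.X/XO./.X., (1,2):-1/O../XOX/.X., (2,0):-1/O../XO./XX., (2,2):-1/O../XO./.XX
[OX./XO./.X.] O move#3: (0,2):-1/OXO/XO./.X., (1,2):-1/OX./XOO/.X., (2,0):+1/OX./XO./OX.*, (2,2):-1/OX./XO./.XO
[OX./XO./OX.] X move#4: (0,2):-1/OXX/XO./OX.*, (1,2):-1/OX./XOX/OX., (2,2):-1/OX./XO./OXX
[OXX/XO./OX.] O move#5: (1,2):+1/OXX/XOO/OX.*, (2,2):-1/OXX/XO./OXO
[OXX/XOO/OX.] end (terminal -1, X#6); searched .../XO./.X. to 6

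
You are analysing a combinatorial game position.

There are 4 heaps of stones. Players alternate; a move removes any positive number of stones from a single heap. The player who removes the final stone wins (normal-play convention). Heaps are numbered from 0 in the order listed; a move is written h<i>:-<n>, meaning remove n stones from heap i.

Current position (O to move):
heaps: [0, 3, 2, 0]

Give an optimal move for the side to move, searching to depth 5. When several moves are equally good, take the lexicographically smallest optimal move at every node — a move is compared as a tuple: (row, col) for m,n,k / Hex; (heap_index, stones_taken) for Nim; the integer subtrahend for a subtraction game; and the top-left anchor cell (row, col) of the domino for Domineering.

O's best at [(0,3,2,0)]: h1:-1

[(0,3,2,0)] O move#1: h1:-1:+1/(0,2,2,0)*, h1:-2:-1/(0,1,2,0), h1:-3:-1/(0,0,2,0), h2:-1:-1/(0,3,1,0), h2:-2:-1/(0,3,0,0)
[(0,2,2,0)] X move#2: h1:-1:-1/(0,1,2,0)*, h1:-2:-1/(0,0,2,0), h2:-1:-1/(0,2,1,0), h2:-2:-1/(0,2,0,0)
[(0,1,2,0)] O move#3: h1:-1:-1/(0,0,2,0), h2:-1:+1/(0,1,1,0)*, h2:-2:-1/(0,1,0,0)
[(0,1,1,0)] X move#4: h1:-1:-1/(0,0,1,0)*, h2:-1:-1/(0,1,0,0)
[(0,0,1,0)] O move#5: h2:-1:+1/(0,0,0,0)*
[(0,0,0,0)] end (terminal -1, X#6); searched (0,3,2,0) to 5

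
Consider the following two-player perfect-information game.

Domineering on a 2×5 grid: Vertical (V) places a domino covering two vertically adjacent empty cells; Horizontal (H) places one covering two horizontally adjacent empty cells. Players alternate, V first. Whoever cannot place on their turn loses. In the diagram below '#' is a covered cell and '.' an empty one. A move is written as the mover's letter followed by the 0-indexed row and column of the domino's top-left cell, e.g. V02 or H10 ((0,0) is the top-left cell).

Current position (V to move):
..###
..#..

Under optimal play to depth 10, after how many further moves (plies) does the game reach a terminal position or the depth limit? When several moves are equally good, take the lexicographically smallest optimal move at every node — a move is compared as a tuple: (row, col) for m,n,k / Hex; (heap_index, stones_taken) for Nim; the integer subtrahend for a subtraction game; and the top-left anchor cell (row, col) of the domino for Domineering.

ply 1, V at ..###/..#.. | V00=+1→#.###/#.#..*; V01=+1→.####/.##..
ply 2, H at #.###/#.#.. | H13=-1→#.###/#.###*
ply 3, V at #.###/#.### | V01=+1→#####/#####*
ply 4: #####/##### is terminal -1 (H); from ..###/..#.. depth 10

PV length from [..###/..#..]: 3 plies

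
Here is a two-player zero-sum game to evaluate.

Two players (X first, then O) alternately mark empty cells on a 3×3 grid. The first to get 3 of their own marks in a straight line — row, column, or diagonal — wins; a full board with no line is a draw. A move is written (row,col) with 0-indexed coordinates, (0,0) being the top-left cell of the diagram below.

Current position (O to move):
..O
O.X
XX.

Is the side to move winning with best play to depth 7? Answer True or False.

p1 O@[..O/O.X/XX.]: (0,0)[O.O/O.X/XX.]-1 (0,1)[.OO/O.X/XX.]-1 (1,1)[..O/OOX/XX.]-1 (2,2)[..O/O.X/XXO]+0*
p2 X@[..O/O.X/XXO]: (0,0)[X.O/O.X/XXO]+0* (0,1)[.XO/O.X/XXO]+0 (1,1)[..O/OXX/XXO]+0
p3 O@[X.O/O.X/XXO]: (0,1)[XOO/O.X/XXO]+0* (1,1)[X.O/OOX/XXO]+0
p4 X@[XOO/O.X/XXO]: (1,1)[XOO/OXX/XXO]+0*
p5 O@[XOO/OXX/XXO] terminal +0; root [..O/O.X/XX.] d7

O winning at [..O/O.X/XX.]: False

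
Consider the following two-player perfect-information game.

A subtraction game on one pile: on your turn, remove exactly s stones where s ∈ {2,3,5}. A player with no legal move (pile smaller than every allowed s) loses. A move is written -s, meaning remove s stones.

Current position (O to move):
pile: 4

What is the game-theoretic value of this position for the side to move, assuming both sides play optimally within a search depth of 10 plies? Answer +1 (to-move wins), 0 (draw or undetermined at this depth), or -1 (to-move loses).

ply 1, O at 4 | -2=-1→2; -3=+1→1*
ply 2: 1 is terminal -1 (X); from 4 depth 10

value(4, O) = +1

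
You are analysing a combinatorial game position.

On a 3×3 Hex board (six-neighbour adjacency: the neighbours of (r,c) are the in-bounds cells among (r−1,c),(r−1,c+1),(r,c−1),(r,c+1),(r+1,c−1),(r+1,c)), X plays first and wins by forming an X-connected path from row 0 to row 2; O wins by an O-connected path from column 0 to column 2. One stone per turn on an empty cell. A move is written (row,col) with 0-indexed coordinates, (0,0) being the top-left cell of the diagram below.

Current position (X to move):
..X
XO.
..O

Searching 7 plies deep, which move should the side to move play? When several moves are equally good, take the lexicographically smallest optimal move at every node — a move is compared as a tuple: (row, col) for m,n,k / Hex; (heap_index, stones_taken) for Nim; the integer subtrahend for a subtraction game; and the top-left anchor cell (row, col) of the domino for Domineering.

ply 1, X at ..X/XO./..O | (0,0)=-1→X.X/XO./..O; (0,1)=-1→.XX/XO./..O; (1,2)=+1→..X/XOX/..O*; (2,0)=+1→..X/XO./X.O; (2,1)=+1→..X/XO./.XO
ply 2, O at ..X/XOX/..O | (0,0)=-1→O.X/XOX/..O*; (0,1)=-1→.OX/XOX/..O; (2,0)=-1→..X/XOX/O.O; (2,1)=-1→..X/XOX/.OO
ply 3, X at O.X/XOX/..O | (0,1)=+1→OXX/XOX/..O*; (2,0)=+1→O.X/XOX/X.O; (2,1)=+1→O.X/XOX/.XO
ply 4, O at OXX/XOX/..O | (2,0)=-1→OXX/XOX/O.O*; (2,1)=-1→OXX/XOX/.OO
ply 5, X at OXX/XOX/O.O | (2,1)=+1→OXX/XOX/OXO*
ply 6: OXX/XOX/OXO is terminal -1 (O); from ..X/XO./..O depth 7

X's best at [..X/XO./..O]: (1,2)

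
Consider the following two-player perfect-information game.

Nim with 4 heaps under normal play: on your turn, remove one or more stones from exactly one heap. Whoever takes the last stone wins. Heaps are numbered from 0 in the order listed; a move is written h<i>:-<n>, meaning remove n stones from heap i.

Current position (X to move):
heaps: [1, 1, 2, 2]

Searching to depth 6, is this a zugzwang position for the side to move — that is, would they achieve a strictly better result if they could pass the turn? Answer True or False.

zugzwang((1,1,2,2), X) = True

p1 X@[(1,1,2,2)]: h0:-1[(0,1,2,2)]-1* h1:-1[(1,0,2,2)]-1 h2:-1[(1,1,1,2)]-1 h2:-2[(1,1,0,2)]-1 h3:-1[(1,1,2,1)]-1 h3:-2[(1,1,2,0)]-1
p2 O@[(0,1,2,2)]: h1:-1[(0,0,2,2)]+1* h2:-1[(0,1,1,2)]-1 h2:-2[(0,1,0,2)]-1 h3:-1[(0,1,2,1)]-1 h3:-2[(0,1,2,0)]-1
p3 X@[(0,0,2,2)]: h2:-1[(0,0,1,2)]-1* h2:-2[(0,0,0,2)]-1 h3:-1[(0,0,2,1)]-1 h3:-2[(0,0,2,0)]-1
p4 O@[(0,0,1,2)]: h2:-1[(0,0,0,2)]-1 h3:-1[(0,0,1,1)]+1* h3:-2[(0,0,1,0)]-1
p5 X@[(0,0,1,1)]: h2:-1[(0,0,0,1)]-1* h3:-1[(0,0,1,0)]-1
p6 O@[(0,0,0,1)]: h3:-1[(0,0,0,0)]+1*
p7 X@[(0,0,0,0)] terminal -1; root [(1,1,2,2)] d6
if X skipped the turn, O would face:
~ p1 O@[(1,1,2,2)]: h0:-1[(0,1,2,2)]-1* h1:-1[(1,0,2,2)]-1 h2:-1[(1,1,1,2)]-1 h2:-2[(1,1,0,2)]-1 h3:-1[(1,1,2,1)]-1 h3:-2[(1,1,2,0)]-1
~ p2 X@[(0,1,2,2)]: h1:-1[(0,0,2,2)]+1* h2:-1[(0,1,1,2)]-1 h2:-2[(0,1,0,2)]-1 h3:-1[(0,1,2,1)]-1 h3:-2[(0,1,2,0)]-1
~ p3 O@[(0,0,2,2)]: h2:-1[(0,0,1,2)]-1* h2:-2[(0,0,0,2)]-1 h3:-1[(0,0,2,1)]-1 h3:-2[(0,0,2,0)]-1
~ p4 X@[(0,0,1,2)]: h2:-1[(0,0,0,2)]-1 h3:-1[(0,0,1,1)]+1* h3:-2[(0,0,1,0)]-1
~ p5 O@[(0,0,1,1)]: h2:-1[(0,0,0,1)]-1* h3:-1[(0,0,1,0)]-1
~ p6 X@[(0,0,0,1)]: h3:-1[(0,0,0,0)]+1*
~ p7 O@[(0,0,0,0)] terminal -1; root [(1,1,2,2)] d6
compare (X): move=-1 vs pass=+1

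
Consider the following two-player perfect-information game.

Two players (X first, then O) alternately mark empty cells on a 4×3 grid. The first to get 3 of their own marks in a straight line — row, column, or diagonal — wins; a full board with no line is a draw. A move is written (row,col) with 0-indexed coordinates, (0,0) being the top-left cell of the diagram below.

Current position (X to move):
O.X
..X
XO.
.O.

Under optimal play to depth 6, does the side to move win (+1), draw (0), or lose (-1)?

ply 1, X at O.X/..X/XO./.O. | (0,1)=-1→OXX/..X/XO./.O.; (1,0)=-1→O.X/X.X/XO./.O.; (1,1)=+1→O.X/.XX/XO./.O.*; (2,2)=+1→O.X/..X/XOX/.O.; (3,0)=-1→O.X/..X/XO./XO.; (3,2)=-1→O.X/..X/XO./.OX
ply 2: O.X/.XX/XO./.O. is terminal -1 (O); from O.X/..X/XO./.O. depth 6

value(O.X/..X/XO./.O., X) = +1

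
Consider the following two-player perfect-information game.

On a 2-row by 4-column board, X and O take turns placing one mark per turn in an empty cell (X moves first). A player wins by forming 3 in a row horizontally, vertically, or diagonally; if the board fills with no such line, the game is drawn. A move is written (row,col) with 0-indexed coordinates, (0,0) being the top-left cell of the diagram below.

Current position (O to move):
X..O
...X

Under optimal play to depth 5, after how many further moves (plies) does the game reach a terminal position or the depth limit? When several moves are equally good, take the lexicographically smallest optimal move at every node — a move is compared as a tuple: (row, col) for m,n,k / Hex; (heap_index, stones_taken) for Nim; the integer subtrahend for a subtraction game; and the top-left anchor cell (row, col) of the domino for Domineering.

p1 O@[X..O/...X]: (0,1)[XO.O/...X]+0* (0,2)[X.OO/...X]+0 (1,0)[X..O/O..X]+0 (1,1)[X..O/.O.X]+0 (1,2)[X..O/..OX]+0
p2 X@[XO.O/...X]: (0,2)[XOXO/...X]+0* (1,0)[XO.O/X..X]-1 (1,1)[XO.O/.X.X]-1 (1,2)[XO.O/..XX]-1
p3 O@[XOXO/...X]: (1,0)[XOXO/O..X]+0* (1,1)[XOXO/.O.X]+0 (1,2)[XOXO/..OX]+0
p4 X@[XOXO/O..X]: (1,1)[XOXO/OX.X]+0* (1,2)[XOXO/O.XX]+0
p5 O@[XOXO/OX.X]: (1,2)[XOXO/OXOX]+0*
p6 X@[XOXO/OXOX] terminal +0; root [X..O/...X] d5

PV length from [X..O/...X]: 5 plies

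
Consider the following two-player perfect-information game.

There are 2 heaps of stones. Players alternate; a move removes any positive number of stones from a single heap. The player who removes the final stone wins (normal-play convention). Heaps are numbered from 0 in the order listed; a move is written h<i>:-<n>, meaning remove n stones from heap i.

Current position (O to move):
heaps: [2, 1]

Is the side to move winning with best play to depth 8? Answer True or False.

O winning at [(2,1)]: True

ply 1, O at (2,1) | h0:-1=+1→(1,1)*; h0:-2=-1→(0,1); h1:-1=-1→(2,0)
ply 2, X at (1,1) | h0:-1=-1→(0,1)*; h1:-1=-1→(1,0)
ply 3, O at (0,1) | h1:-1=+1→(0,0)*
ply 4: (0,0) is terminal -1 (X); from (2,1) depth 8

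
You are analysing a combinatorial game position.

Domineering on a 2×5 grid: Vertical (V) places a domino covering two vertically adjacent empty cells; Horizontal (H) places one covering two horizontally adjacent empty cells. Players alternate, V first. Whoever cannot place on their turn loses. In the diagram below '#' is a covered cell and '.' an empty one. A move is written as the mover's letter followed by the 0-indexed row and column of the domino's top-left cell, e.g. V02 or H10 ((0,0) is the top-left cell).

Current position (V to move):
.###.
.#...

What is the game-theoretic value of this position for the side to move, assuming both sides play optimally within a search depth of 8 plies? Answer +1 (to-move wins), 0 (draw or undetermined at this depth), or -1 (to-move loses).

value(.###./.#..., V) = +1

ply 1, V at .###./.#... | V00=-1→####./##...; V04=+1→.####/.#..#*
ply 2, H at .####/.#..# | H12=-1→.####/.####*
ply 3, V at .####/.#### | V00=+1→#####/#####*
ply 4: #####/##### is terminal -1 (H); from .###./.#... depth 8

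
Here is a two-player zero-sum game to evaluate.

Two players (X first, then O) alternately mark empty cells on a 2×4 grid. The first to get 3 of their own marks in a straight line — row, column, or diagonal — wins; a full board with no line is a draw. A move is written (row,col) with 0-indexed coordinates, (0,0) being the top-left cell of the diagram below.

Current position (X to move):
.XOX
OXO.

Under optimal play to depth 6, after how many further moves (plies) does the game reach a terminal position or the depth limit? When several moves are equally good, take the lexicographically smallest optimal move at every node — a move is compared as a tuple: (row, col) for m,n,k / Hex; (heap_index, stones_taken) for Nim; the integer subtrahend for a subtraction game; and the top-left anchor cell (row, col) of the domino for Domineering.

[.XOX/OXO.] X move#1: (0,0):+0/XXOX/OXO.*, (1,3):+0/.XOX/OXOX
[XXOX/OXO.] O move#2: (1,3):+0/XXOX/OXOO*
[XXOX/OXOO] end (terminal +0, X#3); searched .XOX/OXO. to 6

PV length from [.XOX/OXO.]: 2 plies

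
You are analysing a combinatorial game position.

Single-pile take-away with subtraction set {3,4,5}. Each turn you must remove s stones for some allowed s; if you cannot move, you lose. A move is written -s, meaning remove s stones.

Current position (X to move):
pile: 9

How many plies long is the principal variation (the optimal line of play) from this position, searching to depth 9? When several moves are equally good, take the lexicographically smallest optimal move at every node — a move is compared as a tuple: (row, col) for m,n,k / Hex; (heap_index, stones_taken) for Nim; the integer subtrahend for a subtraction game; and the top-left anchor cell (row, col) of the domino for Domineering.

PV length from [9]: 2 plies

ply 1, X at 9 | -3=-1→6*; -4=-1→5; -5=-1→4
ply 2, O at 6 | -3=-1→3; -4=+1→2*; -5=+1→1
ply 3: 2 is terminal -1 (X); from 9 depth 9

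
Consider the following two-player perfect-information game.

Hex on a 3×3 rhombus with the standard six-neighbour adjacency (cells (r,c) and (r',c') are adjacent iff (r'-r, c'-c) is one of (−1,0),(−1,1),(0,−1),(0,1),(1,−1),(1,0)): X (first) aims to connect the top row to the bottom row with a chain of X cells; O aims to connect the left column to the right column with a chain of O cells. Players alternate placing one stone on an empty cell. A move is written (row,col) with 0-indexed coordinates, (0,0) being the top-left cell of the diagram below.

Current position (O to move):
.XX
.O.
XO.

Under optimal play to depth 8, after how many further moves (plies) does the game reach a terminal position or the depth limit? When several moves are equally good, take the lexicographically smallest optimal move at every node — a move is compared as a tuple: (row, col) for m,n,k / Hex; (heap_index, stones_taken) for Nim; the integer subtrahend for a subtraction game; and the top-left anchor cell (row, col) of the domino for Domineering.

PV length from [.XX/.O./XO.]: 3 plies

p1 O@[.XX/.O./XO.]: (0,0)[OXX/.O./XO.]-1 (1,0)[.XX/OO./XO.]+1* (1,2)[.XX/.OO/XO.]-1 (2,2)[.XX/.O./XOO]-1
p2 X@[.XX/OO./XO.]: (0,0)[XXX/OO./XO.]-1* (1,2)[.XX/OOX/XO.]-1 (2,2)[.XX/OO./XOX]-1
p3 O@[XXX/OO./XO.]: (1,2)[XXX/OOO/XO.]+1* (2,2)[XXX/OO./XOO]+1
p4 X@[XXX/OOO/XO.] terminal -1; root [.XX/.O./XO.] d8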